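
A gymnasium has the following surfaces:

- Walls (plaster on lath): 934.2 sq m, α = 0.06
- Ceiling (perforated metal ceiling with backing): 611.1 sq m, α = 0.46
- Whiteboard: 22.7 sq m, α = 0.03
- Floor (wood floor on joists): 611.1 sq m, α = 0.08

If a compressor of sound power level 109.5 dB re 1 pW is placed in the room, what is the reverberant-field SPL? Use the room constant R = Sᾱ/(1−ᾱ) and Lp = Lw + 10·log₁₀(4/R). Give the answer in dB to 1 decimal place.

Σ(Sᵢαᵢ) = 934.2·0.06 + 611.1·0.46 + 22.7·0.03 + 611.1·0.08 = 386.727; total area S = 2179.1 sq m.
ᾱ = 386.727/2179.1 = 0.1775; R = Sᾱ/(1−ᾱ) = 386.727/(1−0.1775) = 470.185 sq m.
Lp = 109.5 + 10·log₁₀(4/470.185) = 109.5 + (-20.70) = 88.8 dB.

88.8 dB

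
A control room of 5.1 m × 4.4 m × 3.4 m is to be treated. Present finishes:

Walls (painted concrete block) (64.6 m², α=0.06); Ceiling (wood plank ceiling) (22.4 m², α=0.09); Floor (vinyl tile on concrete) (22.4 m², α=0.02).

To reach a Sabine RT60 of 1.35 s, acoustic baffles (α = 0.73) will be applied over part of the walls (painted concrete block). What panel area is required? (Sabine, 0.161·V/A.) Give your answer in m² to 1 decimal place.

4.1

Summing Sᵢαᵢ: 3.876 + 2.016 + 0.448 → A₁ = 6.340 sabins.
V = 76.296 m³. Target absorption A₂ = 0.161 × 76.296 / 1.35 = 9.099 sabins.
Absorption to add: 9.099 − 6.340 = 2.759 sabins.
Each m² of panel replacing the walls (painted concrete block) adds (0.73 − 0.06) = 0.67 sabins.
Panel area = 2.759 / 0.67 = 4.1 m².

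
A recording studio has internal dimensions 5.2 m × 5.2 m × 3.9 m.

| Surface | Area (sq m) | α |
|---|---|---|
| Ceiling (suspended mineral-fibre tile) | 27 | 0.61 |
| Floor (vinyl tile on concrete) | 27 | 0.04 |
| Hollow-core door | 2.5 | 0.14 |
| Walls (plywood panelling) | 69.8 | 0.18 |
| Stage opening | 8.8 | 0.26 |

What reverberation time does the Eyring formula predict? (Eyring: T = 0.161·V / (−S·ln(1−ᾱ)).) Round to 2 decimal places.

Total surface area S = 27 + 27 + 2.5 + 69.8 + 8.8 = 135.1 sq m.
Σ(Sᵢαᵢ) = 27×0.61 + 27×0.04 + 2.5×0.14 + 69.8×0.18 + 8.8×0.26 = 32.752.
ᾱ = 32.752 / 135.1 = 0.2424.
−S·ln(1−ᾱ) = −135.1 × ln(1 − 0.2424) = 37.504.
V = 5.2 × 5.2 × 3.9 = 105.456 m³.
RT60 = 0.161 × 105.456 / 37.504 = 0.45 s.

0.45 seconds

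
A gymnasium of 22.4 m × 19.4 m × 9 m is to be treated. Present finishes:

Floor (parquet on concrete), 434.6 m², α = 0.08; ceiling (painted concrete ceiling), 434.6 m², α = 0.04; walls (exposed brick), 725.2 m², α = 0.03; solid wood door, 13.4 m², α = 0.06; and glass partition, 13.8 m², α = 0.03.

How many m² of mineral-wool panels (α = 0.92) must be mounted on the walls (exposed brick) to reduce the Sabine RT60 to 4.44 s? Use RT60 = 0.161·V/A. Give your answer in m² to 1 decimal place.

74.9

Total absorption A₁ = 434.6·0.08 + 434.6·0.04 + 725.2·0.03 + 13.4·0.06 + 13.8·0.03
  = 34.768 + 17.384 + 21.756 + 0.804 + 0.414 = 75.126 m² sabins.
V = 3911.04 m³. Target absorption A₂ = 0.161 × 3911.04 / 4.44 = 141.819 sabins.
ΔA needed = 141.819 − 75.126 = 66.693 sabins.
Net gain per m²: Δα = 0.92 − 0.03 = 0.89.
Panel area = 66.693 / 0.89 = 74.9 m².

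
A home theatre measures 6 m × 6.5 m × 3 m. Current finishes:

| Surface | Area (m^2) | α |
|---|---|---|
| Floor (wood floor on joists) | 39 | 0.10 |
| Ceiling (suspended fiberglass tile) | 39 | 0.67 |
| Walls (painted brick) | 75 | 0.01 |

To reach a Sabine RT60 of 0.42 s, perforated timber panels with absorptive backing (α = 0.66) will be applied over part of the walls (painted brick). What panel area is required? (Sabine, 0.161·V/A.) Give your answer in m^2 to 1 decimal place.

21.6

A₁ = Σ Sᵢαᵢ = 39*0.10 + 39*0.67 + 75*0.01 = 30.780 sabins.
V = 117 m³. Target absorption A₂ = 0.161 × 117 / 0.42 = 44.850 sabins.
ΔA needed = 44.850 − 30.780 = 14.070 sabins.
Net gain per m^2: Δα = 0.66 − 0.01 = 0.65.
Panel area = 14.070 / 0.65 = 21.6 m^2.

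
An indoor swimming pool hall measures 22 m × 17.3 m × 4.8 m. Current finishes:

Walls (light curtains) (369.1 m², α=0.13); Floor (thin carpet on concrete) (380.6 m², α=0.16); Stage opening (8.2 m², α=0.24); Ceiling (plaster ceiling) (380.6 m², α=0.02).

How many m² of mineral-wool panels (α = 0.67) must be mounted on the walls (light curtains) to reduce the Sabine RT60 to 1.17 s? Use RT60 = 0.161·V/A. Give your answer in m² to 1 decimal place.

A₁ = Σ Sᵢαᵢ = 369.1·0.13 + 380.6·0.16 + 8.2·0.24 + 380.6·0.02 = 118.459 sabins.
Required A₂ = 0.161·1826.88/1.17 = 251.391 sabins.
ΔA needed = 251.391 − 118.459 = 132.932 sabins.
Net gain per m²: Δα = 0.67 − 0.13 = 0.54.
Area = ΔA/Δα = 132.932/0.54 = 246.2 m².

246.2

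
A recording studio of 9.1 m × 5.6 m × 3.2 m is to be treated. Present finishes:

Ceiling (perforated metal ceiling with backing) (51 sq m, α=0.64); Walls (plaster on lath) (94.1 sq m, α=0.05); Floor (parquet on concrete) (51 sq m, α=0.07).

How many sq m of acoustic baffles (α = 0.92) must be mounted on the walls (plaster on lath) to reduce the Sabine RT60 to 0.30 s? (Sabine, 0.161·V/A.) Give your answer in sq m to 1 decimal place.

A₁ = Σ Sᵢαᵢ = 51*0.64 + 94.1*0.05 + 51*0.07 = 40.915 sabins.
Required A₂ = 0.161·163.072/0.30 = 87.515 sabins.
ΔA needed = 87.515 − 40.915 = 46.600 sabins.
Net gain per sq m: Δα = 0.92 − 0.05 = 0.87.
Panel area = 46.600 / 0.87 = 53.6 sq m.

53.6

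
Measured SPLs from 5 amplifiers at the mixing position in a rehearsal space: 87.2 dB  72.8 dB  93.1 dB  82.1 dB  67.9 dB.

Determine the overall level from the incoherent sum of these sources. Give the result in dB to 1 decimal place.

Converting to relative power and adding: 10^(87.2/10) + 10^(72.8/10) + 10^(93.1/10) + 10^(82.1/10) + 10^(67.9/10) = 2.754e+09.
Combined level = 10 log₁₀(2.754e+09) = 94.4 dB.

94.4 dB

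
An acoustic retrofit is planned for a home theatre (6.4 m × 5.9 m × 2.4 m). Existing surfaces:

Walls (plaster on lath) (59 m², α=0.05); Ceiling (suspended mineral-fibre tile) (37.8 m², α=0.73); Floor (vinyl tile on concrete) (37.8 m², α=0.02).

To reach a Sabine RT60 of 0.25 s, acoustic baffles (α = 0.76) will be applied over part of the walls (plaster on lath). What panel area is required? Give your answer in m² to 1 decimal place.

A₁ = Σ Sᵢαᵢ = 59·0.05 + 37.8·0.73 + 37.8·0.02 = 31.300 sabins.
Required A₂ = 0.161·90.624/0.25 = 58.362 sabins.
Absorption to add: 58.362 − 31.300 = 27.062 sabins.
Each m² of panel replacing the walls (plaster on lath) adds (0.76 − 0.05) = 0.71 sabins.
Panel area = 27.062 / 0.71 = 38.1 m².

38.1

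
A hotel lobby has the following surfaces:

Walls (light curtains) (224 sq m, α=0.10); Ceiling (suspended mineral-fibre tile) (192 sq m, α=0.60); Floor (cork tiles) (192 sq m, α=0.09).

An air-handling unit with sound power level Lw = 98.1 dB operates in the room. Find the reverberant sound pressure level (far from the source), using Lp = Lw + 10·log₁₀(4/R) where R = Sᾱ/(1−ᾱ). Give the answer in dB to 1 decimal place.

A = 154.880 sabins; S = 608.0 sq m.
ᾱ = 0.2547, so room constant R = A/(1−ᾱ) = 207.809 sq m.
Lp = 98.1 + 10·log₁₀(4/207.809) = 98.1 + (-17.16) = 80.9 dB.

80.9 dB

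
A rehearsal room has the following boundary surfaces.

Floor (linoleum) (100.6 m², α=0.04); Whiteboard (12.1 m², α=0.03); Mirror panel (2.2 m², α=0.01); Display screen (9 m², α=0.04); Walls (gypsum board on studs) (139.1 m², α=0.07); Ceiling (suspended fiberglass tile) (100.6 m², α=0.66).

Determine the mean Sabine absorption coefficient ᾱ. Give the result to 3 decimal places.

S = Σ Sᵢ = 100.6 + 12.1 + 2.2 + 9 + 139.1 + 100.6 = 363.6 m².
Σ(Sᵢαᵢ) = 100.6·0.04 + 12.1·0.03 + 2.2·0.01 + 9·0.04 + 139.1·0.07 + 100.6·0.66 = 80.902.
ᾱ = A/S = 0.223.

0.223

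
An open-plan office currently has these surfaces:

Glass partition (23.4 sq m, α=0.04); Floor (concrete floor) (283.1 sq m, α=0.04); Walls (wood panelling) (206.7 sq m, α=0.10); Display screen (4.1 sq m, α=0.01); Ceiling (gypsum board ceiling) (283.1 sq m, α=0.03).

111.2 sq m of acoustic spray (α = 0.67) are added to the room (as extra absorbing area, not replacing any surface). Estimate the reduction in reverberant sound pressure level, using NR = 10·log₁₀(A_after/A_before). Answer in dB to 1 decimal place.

4.5 dB

Total absorption A_before = 23.4×0.04 + 283.1×0.04 + 206.7×0.10 + 4.1×0.01 + 283.1×0.03
  = 0.936 + 11.324 + 20.670 + 0.041 + 8.493 = 41.464 sq m sabins.
Treatment contributes 111.2·0.67 = 74.504 sabins.
New total A_after = 115.968 sabins.
Reduction = 10 log₁₀(A_after/A_before) = 10 log₁₀(2.7968) = 4.5 dB.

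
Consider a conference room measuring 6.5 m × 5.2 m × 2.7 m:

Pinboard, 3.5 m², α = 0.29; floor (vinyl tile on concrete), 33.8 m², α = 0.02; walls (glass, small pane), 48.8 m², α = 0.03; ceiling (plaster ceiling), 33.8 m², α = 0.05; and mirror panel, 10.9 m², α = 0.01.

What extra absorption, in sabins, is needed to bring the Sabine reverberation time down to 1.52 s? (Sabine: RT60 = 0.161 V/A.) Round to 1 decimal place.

Total absorption A₁ = 3.5×0.29 + 33.8×0.02 + 48.8×0.03 + 33.8×0.05 + 10.9×0.01
  = 1.015 + 0.676 + 1.464 + 1.690 + 0.109 = 4.954 m² sabins.
Target A₂ = 0.161·91.26/1.52 = 9.666 sabins (V = 91.26 m³).
ΔA = A₂ − A₁ = 9.666 − 4.954 = 4.7 sabins.

4.7 sabins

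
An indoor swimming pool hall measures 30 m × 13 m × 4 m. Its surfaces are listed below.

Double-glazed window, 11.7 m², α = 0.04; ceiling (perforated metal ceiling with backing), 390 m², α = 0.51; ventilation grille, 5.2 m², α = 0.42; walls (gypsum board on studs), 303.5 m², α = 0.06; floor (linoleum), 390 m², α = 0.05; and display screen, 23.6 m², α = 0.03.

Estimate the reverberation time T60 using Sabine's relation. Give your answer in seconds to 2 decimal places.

1.05 seconds

Equivalent absorption area: A = 11.7·0.04 + 390·0.51 + 5.2·0.42 + 303.5·0.06 + 390·0.05 + 23.6·0.03 = 239.970 m².
Volume V = 30 × 13 × 4 = 1560 m³.
RT60 = 0.161 · V / A = 0.161 × 1560 / 239.970 = 1.05 s.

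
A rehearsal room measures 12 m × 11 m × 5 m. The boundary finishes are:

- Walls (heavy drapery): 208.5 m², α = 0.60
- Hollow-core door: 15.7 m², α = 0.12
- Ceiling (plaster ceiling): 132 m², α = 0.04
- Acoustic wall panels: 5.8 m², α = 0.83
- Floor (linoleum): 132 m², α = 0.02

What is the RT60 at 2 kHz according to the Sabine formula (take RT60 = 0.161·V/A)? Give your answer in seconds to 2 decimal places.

0.76 sec

Summing Sᵢαᵢ: 125.100 + 1.884 + 5.280 + 4.814 + 2.640 → A = 139.718 sabins.
V = 12·11·5 = 660 m³.
RT60 = 0.161 · V / A = 0.161 × 660 / 139.718 = 0.76 s.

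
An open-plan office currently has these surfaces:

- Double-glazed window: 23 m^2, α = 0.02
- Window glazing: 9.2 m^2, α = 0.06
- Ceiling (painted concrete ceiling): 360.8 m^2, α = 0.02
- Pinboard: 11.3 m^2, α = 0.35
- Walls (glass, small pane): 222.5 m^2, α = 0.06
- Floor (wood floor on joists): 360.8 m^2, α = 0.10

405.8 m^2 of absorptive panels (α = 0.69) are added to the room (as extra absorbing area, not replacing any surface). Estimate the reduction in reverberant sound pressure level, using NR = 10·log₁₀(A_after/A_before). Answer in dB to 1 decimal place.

7.4 dB

Equivalent absorption area: A_before = 23*0.02 + 9.2*0.06 + 360.8*0.02 + 11.3*0.35 + 222.5*0.06 + 360.8*0.10 = 61.613 m^2.
Treatment contributes 405.8·0.69 = 280.002 sabins.
A_after = 61.613 + 280.002 = 341.615 sabins.
NR = 10·log₁₀(341.615/61.613) = 7.4 dB.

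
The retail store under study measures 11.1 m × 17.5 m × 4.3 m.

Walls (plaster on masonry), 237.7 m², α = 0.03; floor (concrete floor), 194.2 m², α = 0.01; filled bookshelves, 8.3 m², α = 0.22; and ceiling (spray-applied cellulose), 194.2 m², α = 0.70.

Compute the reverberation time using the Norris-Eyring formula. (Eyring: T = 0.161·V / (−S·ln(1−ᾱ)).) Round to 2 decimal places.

0.81 seconds

Total surface area S = 237.7 + 194.2 + 8.3 + 194.2 = 634.4 m².
Absorption A = 237.7·0.03 + 194.2·0.01 + 8.3·0.22 + 194.2·0.70 = 146.839 sabins.
ᾱ = 146.839 / 634.4 = 0.2315.
−S·ln(1−ᾱ) = −634.4 × ln(1 − 0.2315) = 167.047.
V = 11.1 × 17.5 × 4.3 = 835.275 m³.
RT60 = 0.161 × 835.275 / 167.047 = 0.81 s.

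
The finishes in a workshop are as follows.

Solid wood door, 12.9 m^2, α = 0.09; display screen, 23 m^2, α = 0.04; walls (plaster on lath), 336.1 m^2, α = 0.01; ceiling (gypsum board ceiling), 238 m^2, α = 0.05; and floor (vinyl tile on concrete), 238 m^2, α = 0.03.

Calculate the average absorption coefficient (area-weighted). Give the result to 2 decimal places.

0.03

S = Σ Sᵢ = 12.9 + 23 + 336.1 + 238 + 238 = 848.0 m^2.
Σ(Sᵢαᵢ) = 12.9·0.09 + 23·0.04 + 336.1·0.01 + 238·0.05 + 238·0.03 = 24.482.
ᾱ = A/S = 0.03.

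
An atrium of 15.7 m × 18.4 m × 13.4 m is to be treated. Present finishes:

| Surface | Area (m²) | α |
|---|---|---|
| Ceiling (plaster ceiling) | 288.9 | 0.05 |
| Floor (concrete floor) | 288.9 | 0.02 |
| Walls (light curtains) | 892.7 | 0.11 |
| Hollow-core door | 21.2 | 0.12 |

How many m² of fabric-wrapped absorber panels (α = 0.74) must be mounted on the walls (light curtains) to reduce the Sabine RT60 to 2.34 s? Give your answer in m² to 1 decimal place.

230.8

Equivalent absorption area: A₁ = 288.9×0.05 + 288.9×0.02 + 892.7×0.11 + 21.2×0.12 = 120.964 m².
Required A₂ = 0.161·3870.992/2.34 = 266.337 sabins.
ΔA needed = 266.337 − 120.964 = 145.373 sabins.
Net gain per m²: Δα = 0.74 − 0.11 = 0.63.
Area = ΔA/Δα = 145.373/0.63 = 230.8 m².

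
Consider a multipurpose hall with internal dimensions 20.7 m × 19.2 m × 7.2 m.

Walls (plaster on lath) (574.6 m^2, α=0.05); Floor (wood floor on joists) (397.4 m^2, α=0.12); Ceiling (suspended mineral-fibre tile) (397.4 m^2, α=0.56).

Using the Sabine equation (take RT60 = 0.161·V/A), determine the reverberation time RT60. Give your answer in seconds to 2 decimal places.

1.54 sec

Equivalent absorption area: A = 574.6×0.05 + 397.4×0.12 + 397.4×0.56 = 298.962 m^2.
Room volume: 2861.568 m³.
Sabine: RT60 = 0.161 × 2861.568 / 298.962 = 1.54 s.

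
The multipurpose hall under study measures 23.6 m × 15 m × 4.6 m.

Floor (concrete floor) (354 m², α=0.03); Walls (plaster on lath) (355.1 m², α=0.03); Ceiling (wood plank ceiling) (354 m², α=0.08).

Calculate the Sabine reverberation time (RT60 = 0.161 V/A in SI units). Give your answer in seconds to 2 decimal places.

Total absorption A = 354·0.03 + 355.1·0.03 + 354·0.08
  = 10.620 + 10.653 + 28.320 = 49.593 m² sabins.
Volume V = 23.6 × 15 × 4.6 = 1628.4 m³.
T = 0.161 V/A = 0.161·1628.4/49.593 = 5.29 s.

5.29 seconds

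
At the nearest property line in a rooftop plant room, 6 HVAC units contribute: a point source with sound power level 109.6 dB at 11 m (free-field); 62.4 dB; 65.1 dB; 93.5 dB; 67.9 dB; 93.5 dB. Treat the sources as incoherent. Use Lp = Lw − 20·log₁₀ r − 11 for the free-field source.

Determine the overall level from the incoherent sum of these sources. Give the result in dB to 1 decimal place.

96.6 dB

Source at 11 m: Lp = 109.6 − 20·log₁₀(11) − 11 = 77.8 dB.
Sum in the linear (power) domain: Σ 10^(Lᵢ/10) = 10^(77.8/10) + 10^(62.4/10) + 10^(65.1/10) + 10^(93.5/10) + 10^(67.9/10) + 10^(93.5/10) = 4.549e+09.
Combined level = 10 log₁₀(4.549e+09) = 96.6 dB.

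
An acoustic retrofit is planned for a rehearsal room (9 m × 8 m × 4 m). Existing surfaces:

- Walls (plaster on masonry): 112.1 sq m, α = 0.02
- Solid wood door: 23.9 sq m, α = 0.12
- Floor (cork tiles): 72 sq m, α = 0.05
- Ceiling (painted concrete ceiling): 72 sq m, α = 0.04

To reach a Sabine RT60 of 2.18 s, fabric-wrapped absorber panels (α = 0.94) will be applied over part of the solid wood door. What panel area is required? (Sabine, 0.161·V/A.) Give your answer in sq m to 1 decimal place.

Total absorption A₁ = 112.1*0.02 + 23.9*0.12 + 72*0.05 + 72*0.04
  = 2.242 + 2.868 + 3.600 + 2.880 = 11.590 sq m sabins.
Required A₂ = 0.161·288/2.18 = 21.270 sabins.
Absorption to add: 21.270 − 11.590 = 9.680 sabins.
Net gain per sq m: Δα = 0.94 − 0.12 = 0.82.
Area = ΔA/Δα = 9.680/0.82 = 11.8 sq m.

11.8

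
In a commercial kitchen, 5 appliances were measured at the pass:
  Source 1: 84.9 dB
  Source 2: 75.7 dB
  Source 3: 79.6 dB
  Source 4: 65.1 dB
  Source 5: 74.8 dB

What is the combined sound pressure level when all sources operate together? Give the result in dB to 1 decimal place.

Sum in the linear (power) domain: Σ 10^(Lᵢ/10) = 10^(84.9/10) + 10^(75.7/10) + 10^(79.6/10) + 10^(65.1/10) + 10^(74.8/10) = 4.708e+08.
Back to dB: 10·log₁₀ Σ = 86.7 dB.

86.7 dB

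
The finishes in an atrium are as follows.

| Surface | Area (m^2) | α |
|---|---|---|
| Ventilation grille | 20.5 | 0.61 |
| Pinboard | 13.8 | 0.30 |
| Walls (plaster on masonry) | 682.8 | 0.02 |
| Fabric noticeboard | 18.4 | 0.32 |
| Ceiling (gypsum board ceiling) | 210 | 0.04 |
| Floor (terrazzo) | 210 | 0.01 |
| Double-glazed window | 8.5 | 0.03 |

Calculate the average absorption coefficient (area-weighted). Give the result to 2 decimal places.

0.04

Total surface area S = 1164.0 m^2.
A = 20.5·0.61 + 13.8·0.30 + 682.8·0.02 + 18.4·0.32 + 210·0.04 + 210·0.01 + 8.5·0.03 = 46.944 sabins.
ᾱ = 46.944 / 1164.0 = 0.04.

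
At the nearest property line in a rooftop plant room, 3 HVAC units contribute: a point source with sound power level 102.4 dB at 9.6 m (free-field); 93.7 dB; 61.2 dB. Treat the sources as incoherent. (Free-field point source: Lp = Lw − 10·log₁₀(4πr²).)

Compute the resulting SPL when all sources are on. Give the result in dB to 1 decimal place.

Source at 9.6 m: Lp = 102.4 − 10·log₁₀(4π·9.6²) = 102.4 − 10·log₁₀(1158.117) = 71.8 dB.
Σ 10^(Lᵢ/10) = 2.361e+09.
L_total = 10·log₁₀(2.361e+09) = 93.7 dB.

93.7 dB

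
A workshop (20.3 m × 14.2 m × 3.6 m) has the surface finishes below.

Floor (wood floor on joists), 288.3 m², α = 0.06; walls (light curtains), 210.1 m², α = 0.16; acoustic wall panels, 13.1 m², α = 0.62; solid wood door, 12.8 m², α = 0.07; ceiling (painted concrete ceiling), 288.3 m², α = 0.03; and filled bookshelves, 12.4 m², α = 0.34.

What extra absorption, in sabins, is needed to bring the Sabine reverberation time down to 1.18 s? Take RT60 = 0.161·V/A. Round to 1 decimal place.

68.8 sabins

A₁ = Σ Sᵢαᵢ = 288.3*0.06 + 210.1*0.16 + 13.1*0.62 + 12.8*0.07 + 288.3*0.03 + 12.4*0.34 = 72.797 sabins.
Target A₂ = 0.161·1037.736/1.18 = 141.589 sabins (V = 1037.736 m³).
Shortfall: 141.589 − 72.797 = 68.8 sabins.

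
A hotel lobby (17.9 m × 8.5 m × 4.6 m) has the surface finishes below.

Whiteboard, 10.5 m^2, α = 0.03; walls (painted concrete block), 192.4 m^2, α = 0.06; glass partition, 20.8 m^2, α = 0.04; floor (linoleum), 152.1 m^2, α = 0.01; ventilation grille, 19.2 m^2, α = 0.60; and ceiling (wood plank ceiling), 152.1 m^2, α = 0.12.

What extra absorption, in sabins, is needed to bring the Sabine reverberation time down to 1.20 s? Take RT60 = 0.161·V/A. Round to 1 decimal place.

49.9 sabins

A₁ = Σ Sᵢαᵢ = 10.5×0.03 + 192.4×0.06 + 20.8×0.04 + 152.1×0.01 + 19.2×0.60 + 152.1×0.12 = 43.984 sabins.
Target A₂ = 0.161·699.89/1.20 = 93.902 sabins (V = 699.89 m³).
Shortfall: 93.902 − 43.984 = 49.9 sabins.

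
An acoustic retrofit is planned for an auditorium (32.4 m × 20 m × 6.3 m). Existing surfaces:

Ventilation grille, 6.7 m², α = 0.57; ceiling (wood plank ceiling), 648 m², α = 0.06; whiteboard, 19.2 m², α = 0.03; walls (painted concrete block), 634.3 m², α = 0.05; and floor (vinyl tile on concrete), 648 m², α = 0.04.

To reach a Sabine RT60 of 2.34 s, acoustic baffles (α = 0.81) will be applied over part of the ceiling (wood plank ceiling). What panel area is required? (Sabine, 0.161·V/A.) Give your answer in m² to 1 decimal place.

240.0

Equivalent absorption area: A₁ = 6.7×0.57 + 648×0.06 + 19.2×0.03 + 634.3×0.05 + 648×0.04 = 100.910 m².
V = 4082.4 m³. Target absorption A₂ = 0.161 × 4082.4 / 2.34 = 280.883 sabins.
Absorption to add: 280.883 − 100.910 = 179.973 sabins.
Net gain per m²: Δα = 0.81 − 0.06 = 0.75.
Area = ΔA/Δα = 179.973/0.75 = 240.0 m².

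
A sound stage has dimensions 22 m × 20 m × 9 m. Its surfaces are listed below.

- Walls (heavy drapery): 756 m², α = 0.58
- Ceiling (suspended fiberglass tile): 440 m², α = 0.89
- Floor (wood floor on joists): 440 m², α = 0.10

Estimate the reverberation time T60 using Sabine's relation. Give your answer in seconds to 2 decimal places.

0.73 s

Total absorption A = 756*0.58 + 440*0.89 + 440*0.10
  = 438.480 + 391.600 + 44.000 = 874.080 m² sabins.
Room volume: 3960 m³.
T = 0.161 V/A = 0.161·3960/874.080 = 0.73 s.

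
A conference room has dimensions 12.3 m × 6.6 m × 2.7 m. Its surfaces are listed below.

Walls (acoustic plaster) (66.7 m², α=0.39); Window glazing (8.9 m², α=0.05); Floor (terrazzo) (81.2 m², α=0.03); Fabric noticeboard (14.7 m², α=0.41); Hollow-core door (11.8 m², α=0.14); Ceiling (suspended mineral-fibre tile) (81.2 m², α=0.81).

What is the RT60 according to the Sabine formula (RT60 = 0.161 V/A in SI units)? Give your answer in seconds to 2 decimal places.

0.34 s

Total absorption A = 66.7×0.39 + 8.9×0.05 + 81.2×0.03 + 14.7×0.41 + 11.8×0.14 + 81.2×0.81
  = 26.013 + 0.445 + 2.436 + 6.027 + 1.652 + 65.772 = 102.345 m² sabins.
V = 12.3·6.6·2.7 = 219.186 m³.
RT60 = 0.161 · V / A = 0.161 × 219.186 / 102.345 = 0.34 s.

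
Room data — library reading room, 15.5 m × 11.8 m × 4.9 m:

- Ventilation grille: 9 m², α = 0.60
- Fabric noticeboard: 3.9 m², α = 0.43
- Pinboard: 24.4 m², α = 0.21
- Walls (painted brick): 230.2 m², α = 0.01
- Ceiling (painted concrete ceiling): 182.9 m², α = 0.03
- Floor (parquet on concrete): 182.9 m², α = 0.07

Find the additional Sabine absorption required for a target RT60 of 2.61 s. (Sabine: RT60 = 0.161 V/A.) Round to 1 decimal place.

Summing Sᵢαᵢ: 5.400 + 1.677 + 5.124 + 2.302 + 5.487 + 12.803 → A₁ = 32.793 sabins.
V = 896.21 m³. Required absorption A₂ = 0.161 × 896.21 / 2.61 = 55.283 sabins.
ΔA = A₂ − A₁ = 55.283 − 32.793 = 22.5 sabins.

22.5 sabins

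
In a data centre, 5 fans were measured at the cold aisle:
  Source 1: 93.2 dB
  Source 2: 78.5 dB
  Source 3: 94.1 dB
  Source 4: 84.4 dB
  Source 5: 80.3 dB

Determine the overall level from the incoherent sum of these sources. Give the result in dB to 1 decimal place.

Sum in the linear (power) domain: Σ 10^(Lᵢ/10) = 10^(93.2/10) + 10^(78.5/10) + 10^(94.1/10) + 10^(84.4/10) + 10^(80.3/10) = 5.113e+09.
L_total = 10·log₁₀(5.113e+09) = 97.1 dB.

97.1 dB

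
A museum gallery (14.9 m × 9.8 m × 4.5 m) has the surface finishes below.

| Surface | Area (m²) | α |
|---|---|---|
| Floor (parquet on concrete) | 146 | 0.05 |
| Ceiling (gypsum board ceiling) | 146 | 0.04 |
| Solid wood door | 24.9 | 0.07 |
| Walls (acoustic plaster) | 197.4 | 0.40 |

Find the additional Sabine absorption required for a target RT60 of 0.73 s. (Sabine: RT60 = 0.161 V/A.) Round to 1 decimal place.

51.1 sabins

Total absorption A₁ = 146*0.05 + 146*0.04 + 24.9*0.07 + 197.4*0.40
  = 7.300 + 5.840 + 1.743 + 78.960 = 93.843 m² sabins.
For T = 0.73 s, need A₂ = 0.161·V/T = 0.161·657.09/0.73 = 144.920 sabins.
ΔA = A₂ − A₁ = 144.920 − 93.843 = 51.1 sabins.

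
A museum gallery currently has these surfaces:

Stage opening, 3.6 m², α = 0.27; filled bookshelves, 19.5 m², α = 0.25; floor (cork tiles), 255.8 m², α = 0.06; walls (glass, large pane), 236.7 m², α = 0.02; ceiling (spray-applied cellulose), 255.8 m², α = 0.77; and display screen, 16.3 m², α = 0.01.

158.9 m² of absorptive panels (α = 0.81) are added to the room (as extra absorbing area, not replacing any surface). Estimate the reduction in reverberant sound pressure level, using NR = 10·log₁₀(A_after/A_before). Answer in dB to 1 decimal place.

A_before = Σ Sᵢαᵢ = 3.6*0.27 + 19.5*0.25 + 255.8*0.06 + 236.7*0.02 + 255.8*0.77 + 16.3*0.01 = 223.058 sabins.
Added absorption = 158.9 × 0.81 = 128.709 sabins.
New total A_after = 351.767 sabins.
Reduction = 10 log₁₀(A_after/A_before) = 10 log₁₀(1.5770) = 2.0 dB.

2.0 dB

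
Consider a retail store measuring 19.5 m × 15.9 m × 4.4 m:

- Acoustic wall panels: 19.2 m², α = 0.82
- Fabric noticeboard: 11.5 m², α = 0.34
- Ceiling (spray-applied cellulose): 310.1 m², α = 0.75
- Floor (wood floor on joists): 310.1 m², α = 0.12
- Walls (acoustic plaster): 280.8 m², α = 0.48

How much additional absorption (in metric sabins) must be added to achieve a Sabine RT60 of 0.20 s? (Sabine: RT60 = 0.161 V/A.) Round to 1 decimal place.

Equivalent absorption area: A₁ = 19.2*0.82 + 11.5*0.34 + 310.1*0.75 + 310.1*0.12 + 280.8*0.48 = 424.225 m².
V = 1364.22 m³. Required absorption A₂ = 0.161 × 1364.22 / 0.20 = 1098.197 sabins.
Additional absorption ΔA = 1098.197 − 424.225 = 674.0 sabins.

674.0 sabins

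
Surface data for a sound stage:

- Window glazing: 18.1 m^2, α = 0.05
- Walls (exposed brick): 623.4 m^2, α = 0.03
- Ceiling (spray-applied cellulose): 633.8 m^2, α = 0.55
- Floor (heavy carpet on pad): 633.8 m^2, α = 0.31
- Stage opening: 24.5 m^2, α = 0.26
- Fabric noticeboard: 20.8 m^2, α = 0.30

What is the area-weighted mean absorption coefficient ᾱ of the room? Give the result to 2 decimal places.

S = Σ Sᵢ = 18.1 + 623.4 + 633.8 + 633.8 + 24.5 + 20.8 = 1954.4 m^2.
A = 18.1*0.05 + 623.4*0.03 + 633.8*0.55 + 633.8*0.31 + 24.5*0.26 + 20.8*0.30 = 577.285 sabins.
ᾱ = 577.285 / 1954.4 = 0.30.

0.30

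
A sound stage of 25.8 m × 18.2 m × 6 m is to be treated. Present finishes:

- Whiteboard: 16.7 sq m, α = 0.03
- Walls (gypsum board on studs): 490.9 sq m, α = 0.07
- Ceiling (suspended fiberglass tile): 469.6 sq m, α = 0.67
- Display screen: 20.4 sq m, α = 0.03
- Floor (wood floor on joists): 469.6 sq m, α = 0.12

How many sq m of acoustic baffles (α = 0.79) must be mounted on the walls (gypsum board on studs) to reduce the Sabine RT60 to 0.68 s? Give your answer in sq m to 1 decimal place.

Total absorption A₁ = 16.7×0.03 + 490.9×0.07 + 469.6×0.67 + 20.4×0.03 + 469.6×0.12
  = 0.501 + 34.363 + 314.632 + 0.612 + 56.352 = 406.460 sq m sabins.
V = 2817.36 m³. Target absorption A₂ = 0.161 × 2817.36 / 0.68 = 667.051 sabins.
ΔA needed = 667.051 − 406.460 = 260.591 sabins.
Each sq m of panel replacing the walls (gypsum board on studs) adds (0.79 − 0.07) = 0.72 sabins.
Panel area = 260.591 / 0.72 = 361.9 sq m.

361.9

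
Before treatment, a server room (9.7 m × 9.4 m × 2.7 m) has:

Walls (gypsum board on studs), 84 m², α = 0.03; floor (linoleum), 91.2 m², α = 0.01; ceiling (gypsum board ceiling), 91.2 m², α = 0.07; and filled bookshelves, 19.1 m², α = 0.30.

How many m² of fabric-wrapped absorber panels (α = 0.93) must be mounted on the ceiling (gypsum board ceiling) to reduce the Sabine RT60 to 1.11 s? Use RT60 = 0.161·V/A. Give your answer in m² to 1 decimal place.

23.4

Total absorption A₁ = 84·0.03 + 91.2·0.01 + 91.2·0.07 + 19.1·0.30
  = 2.520 + 0.912 + 6.384 + 5.730 = 15.546 m² sabins.
Required A₂ = 0.161·246.186/1.11 = 35.708 sabins.
Absorption to add: 35.708 − 15.546 = 20.162 sabins.
Each m² of panel replacing the ceiling (gypsum board ceiling) adds (0.93 − 0.07) = 0.86 sabins.
Panel area = 20.162 / 0.86 = 23.4 m².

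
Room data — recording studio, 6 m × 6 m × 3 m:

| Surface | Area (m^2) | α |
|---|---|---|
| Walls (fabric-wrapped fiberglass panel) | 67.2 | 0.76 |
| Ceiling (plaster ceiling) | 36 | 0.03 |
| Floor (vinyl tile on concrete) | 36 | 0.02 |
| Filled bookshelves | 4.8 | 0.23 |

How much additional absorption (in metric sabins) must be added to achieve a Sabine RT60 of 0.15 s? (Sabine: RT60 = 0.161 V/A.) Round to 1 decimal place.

Total absorption A₁ = 67.2×0.76 + 36×0.03 + 36×0.02 + 4.8×0.23
  = 51.072 + 1.080 + 0.720 + 1.104 = 53.976 m^2 sabins.
V = 108 m³. Required absorption A₂ = 0.161 × 108 / 0.15 = 115.920 sabins.
ΔA = A₂ − A₁ = 115.920 − 53.976 = 61.9 sabins.

61.9 sabins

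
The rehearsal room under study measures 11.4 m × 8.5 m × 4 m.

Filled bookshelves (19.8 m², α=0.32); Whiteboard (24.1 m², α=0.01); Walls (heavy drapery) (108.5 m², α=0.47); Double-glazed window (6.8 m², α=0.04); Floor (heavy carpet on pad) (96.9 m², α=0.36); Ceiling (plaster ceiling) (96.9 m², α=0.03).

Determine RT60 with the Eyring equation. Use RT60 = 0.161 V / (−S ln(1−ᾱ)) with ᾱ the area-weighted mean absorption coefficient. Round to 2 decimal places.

S = Σ Sᵢ = 353.0 m².
Absorption A = 19.8·0.32 + 24.1·0.01 + 108.5·0.47 + 6.8·0.04 + 96.9·0.36 + 96.9·0.03 = 95.635 sabins.
ᾱ = 95.635 / 353.0 = 0.2709.
Eyring denominator: −S ln(1−ᾱ) = 111.528.
V = 11.4 × 8.5 × 4 = 387.6 m³.
RT60 = 0.161 × 387.6 / 111.528 = 0.56 s.

0.56 seconds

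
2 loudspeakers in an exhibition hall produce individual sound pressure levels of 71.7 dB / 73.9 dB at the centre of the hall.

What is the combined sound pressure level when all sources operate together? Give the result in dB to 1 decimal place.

Converting to relative power and adding: 10^(71.7/10) + 10^(73.9/10) = 3.934e+07.
Combined level = 10 log₁₀(3.934e+07) = 75.9 dB.

75.9 dB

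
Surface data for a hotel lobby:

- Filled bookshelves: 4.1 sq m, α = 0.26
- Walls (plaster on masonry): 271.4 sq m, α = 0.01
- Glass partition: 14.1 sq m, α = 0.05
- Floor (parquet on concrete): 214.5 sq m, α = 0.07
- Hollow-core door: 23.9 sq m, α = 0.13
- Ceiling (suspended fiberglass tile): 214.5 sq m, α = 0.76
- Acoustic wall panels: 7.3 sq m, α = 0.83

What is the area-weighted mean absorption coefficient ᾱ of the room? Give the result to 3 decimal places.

0.256

S = Σ Sᵢ = 4.1 + 271.4 + 14.1 + 214.5 + 23.9 + 214.5 + 7.3 = 749.8 sq m.
A = 4.1*0.26 + 271.4*0.01 + 14.1*0.05 + 214.5*0.07 + 23.9*0.13 + 214.5*0.76 + 7.3*0.83 = 191.686 sabins.
ᾱ = 191.686 / 749.8 = 0.256.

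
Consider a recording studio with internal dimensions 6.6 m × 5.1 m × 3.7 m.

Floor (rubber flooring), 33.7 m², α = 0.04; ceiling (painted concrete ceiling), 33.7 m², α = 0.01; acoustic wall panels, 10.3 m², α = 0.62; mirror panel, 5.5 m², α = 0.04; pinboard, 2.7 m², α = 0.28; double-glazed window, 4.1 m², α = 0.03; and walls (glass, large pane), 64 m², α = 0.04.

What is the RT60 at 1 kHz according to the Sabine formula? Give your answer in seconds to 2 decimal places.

1.71 seconds

Total absorption A = 33.7*0.04 + 33.7*0.01 + 10.3*0.62 + 5.5*0.04 + 2.7*0.28 + 4.1*0.03 + 64*0.04
  = 1.348 + 0.337 + 6.386 + 0.220 + 0.756 + 0.123 + 2.560 = 11.730 m² sabins.
Volume V = 6.6 × 5.1 × 3.7 = 124.542 m³.
T = 0.161 V/A = 0.161·124.542/11.730 = 1.71 s.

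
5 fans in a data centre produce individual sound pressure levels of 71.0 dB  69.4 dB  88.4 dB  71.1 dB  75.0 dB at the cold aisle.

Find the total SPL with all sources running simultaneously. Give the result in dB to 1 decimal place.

88.8 dB

Σ 10^(Lᵢ/10) = 7.576e+08.
Back to dB: 10·log₁₀ Σ = 88.8 dB.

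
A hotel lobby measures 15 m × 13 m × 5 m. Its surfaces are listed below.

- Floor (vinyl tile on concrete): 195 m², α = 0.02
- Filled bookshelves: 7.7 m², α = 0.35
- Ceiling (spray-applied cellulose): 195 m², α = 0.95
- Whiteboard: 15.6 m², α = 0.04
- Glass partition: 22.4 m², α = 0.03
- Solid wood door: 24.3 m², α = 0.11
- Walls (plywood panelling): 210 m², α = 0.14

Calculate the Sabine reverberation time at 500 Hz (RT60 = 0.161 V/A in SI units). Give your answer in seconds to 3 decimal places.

0.697 s

Total absorption A = 195*0.02 + 7.7*0.35 + 195*0.95 + 15.6*0.04 + 22.4*0.03 + 24.3*0.11 + 210*0.14
  = 3.900 + 2.695 + 185.250 + 0.624 + 0.672 + 2.673 + 29.400 = 225.214 m² sabins.
Room volume: 975 m³.
Sabine: RT60 = 0.161 × 975 / 225.214 = 0.697 s.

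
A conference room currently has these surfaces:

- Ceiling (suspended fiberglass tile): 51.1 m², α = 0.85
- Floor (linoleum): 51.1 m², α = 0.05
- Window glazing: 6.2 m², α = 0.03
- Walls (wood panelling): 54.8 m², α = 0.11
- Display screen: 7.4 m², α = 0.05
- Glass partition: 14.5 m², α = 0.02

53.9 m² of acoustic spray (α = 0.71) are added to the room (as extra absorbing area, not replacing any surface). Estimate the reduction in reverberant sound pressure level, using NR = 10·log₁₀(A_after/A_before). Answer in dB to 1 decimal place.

2.4 dB

A_before = Σ Sᵢαᵢ = 51.1×0.85 + 51.1×0.05 + 6.2×0.03 + 54.8×0.11 + 7.4×0.05 + 14.5×0.02 = 52.864 sabins.
Added absorption = 53.9 × 0.71 = 38.269 sabins.
New total A_after = 91.133 sabins.
NR = 10·log₁₀(91.133/52.864) = 2.4 dB.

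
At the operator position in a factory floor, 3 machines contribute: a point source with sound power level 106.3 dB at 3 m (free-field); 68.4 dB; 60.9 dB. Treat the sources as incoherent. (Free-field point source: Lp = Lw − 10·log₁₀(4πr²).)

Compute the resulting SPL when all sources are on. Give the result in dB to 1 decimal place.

85.9 dB

Source at 3 m: Lp = 106.3 − 10·log₁₀(4π·3²) = 106.3 − 10·log₁₀(113.097) = 85.8 dB.
Sum in the linear (power) domain: Σ 10^(Lᵢ/10) = 10^(85.8/10) + 10^(68.4/10) + 10^(60.9/10) = 3.883e+08.
Back to dB: 10·log₁₀ Σ = 85.9 dB.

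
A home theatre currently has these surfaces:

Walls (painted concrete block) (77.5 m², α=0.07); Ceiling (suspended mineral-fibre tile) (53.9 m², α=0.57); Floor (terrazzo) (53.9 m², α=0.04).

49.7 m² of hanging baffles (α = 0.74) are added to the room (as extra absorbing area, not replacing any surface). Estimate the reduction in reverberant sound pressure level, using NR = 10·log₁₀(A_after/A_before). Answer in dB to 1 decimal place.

Total absorption A_before = 77.5×0.07 + 53.9×0.57 + 53.9×0.04
  = 5.425 + 30.723 + 2.156 = 38.304 m² sabins.
Treatment contributes 49.7·0.74 = 36.778 sabins.
A_after = 38.304 + 36.778 = 75.082 sabins.
NR = 10·log₁₀(75.082/38.304) = 2.9 dB.

2.9 dB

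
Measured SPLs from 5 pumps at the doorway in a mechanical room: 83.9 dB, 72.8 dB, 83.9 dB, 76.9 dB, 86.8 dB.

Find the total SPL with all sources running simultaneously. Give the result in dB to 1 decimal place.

Sum in the linear (power) domain: Σ 10^(Lᵢ/10) = 10^(83.9/10) + 10^(72.8/10) + 10^(83.9/10) + 10^(76.9/10) + 10^(86.8/10) = 1.038e+09.
L_total = 10·log₁₀(1.038e+09) = 90.2 dB.

90.2 dB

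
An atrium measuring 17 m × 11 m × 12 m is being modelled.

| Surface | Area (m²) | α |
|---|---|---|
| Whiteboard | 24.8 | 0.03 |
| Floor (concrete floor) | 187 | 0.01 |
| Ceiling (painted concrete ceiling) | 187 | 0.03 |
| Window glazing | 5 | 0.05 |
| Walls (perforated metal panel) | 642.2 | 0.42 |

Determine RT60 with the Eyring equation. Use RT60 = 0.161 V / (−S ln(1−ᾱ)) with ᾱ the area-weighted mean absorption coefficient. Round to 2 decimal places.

1.12 s

Total surface area S = 24.8 + 187 + 187 + 5 + 642.2 = 1046.0 m².
Absorption A = 24.8·0.03 + 187·0.01 + 187·0.03 + 5·0.05 + 642.2·0.42 = 278.198 sabins.
Mean coefficient ᾱ = A/S = 0.2660.
Eyring denominator: −S ln(1−ᾱ) = 323.472.
V = 17 × 11 × 12 = 2244 m³.
RT60 = 0.161 × 2244 / 323.472 = 1.12 s.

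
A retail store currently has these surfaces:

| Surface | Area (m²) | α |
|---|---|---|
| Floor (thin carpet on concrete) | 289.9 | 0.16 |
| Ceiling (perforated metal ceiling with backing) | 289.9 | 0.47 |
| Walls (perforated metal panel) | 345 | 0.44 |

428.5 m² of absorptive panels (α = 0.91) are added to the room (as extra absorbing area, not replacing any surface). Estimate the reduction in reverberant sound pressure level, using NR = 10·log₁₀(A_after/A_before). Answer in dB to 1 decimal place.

Equivalent absorption area: A_before = 289.9×0.16 + 289.9×0.47 + 345×0.44 = 334.437 m².
Treatment contributes 428.5·0.91 = 389.935 sabins.
A_after = 334.437 + 389.935 = 724.372 sabins.
NR = 10·log₁₀(724.372/334.437) = 3.4 dB.

3.4 dB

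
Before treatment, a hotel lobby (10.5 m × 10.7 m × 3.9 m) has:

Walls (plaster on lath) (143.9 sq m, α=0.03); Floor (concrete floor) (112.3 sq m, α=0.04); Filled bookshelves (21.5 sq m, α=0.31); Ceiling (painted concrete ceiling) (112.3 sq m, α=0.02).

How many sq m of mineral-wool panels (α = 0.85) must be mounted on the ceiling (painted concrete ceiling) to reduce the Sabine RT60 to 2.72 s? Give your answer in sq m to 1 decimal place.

Summing Sᵢαᵢ: 4.317 + 4.492 + 6.665 + 2.246 → A₁ = 17.720 sabins.
V = 438.165 m³. Target absorption A₂ = 0.161 × 438.165 / 2.72 = 25.936 sabins.
Absorption to add: 25.936 − 17.720 = 8.216 sabins.
Net gain per sq m: Δα = 0.85 − 0.02 = 0.83.
Area = ΔA/Δα = 8.216/0.83 = 9.9 sq m.

9.9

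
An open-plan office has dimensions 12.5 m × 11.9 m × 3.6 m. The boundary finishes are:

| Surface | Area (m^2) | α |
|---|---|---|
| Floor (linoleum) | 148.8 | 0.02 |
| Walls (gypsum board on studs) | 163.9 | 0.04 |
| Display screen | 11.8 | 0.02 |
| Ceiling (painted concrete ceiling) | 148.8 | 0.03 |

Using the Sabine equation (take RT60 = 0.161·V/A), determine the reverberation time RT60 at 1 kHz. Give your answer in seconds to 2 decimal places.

Total absorption A = 148.8×0.02 + 163.9×0.04 + 11.8×0.02 + 148.8×0.03
  = 2.976 + 6.556 + 0.236 + 4.464 = 14.232 m^2 sabins.
Room volume: 535.5 m³.
T = 0.161 V/A = 0.161·535.5/14.232 = 6.06 s.

6.06 s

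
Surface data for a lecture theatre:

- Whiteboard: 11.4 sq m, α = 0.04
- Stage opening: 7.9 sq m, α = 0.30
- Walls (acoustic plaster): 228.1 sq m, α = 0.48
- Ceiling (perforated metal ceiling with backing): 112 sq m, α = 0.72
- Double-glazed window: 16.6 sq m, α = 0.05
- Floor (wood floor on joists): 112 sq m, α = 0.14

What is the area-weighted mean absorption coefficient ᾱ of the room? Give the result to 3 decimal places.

0.429

Total surface area S = 488.0 sq m.
Weighted sum Σ Sα = 209.464.
ᾱ = A/S = 0.429.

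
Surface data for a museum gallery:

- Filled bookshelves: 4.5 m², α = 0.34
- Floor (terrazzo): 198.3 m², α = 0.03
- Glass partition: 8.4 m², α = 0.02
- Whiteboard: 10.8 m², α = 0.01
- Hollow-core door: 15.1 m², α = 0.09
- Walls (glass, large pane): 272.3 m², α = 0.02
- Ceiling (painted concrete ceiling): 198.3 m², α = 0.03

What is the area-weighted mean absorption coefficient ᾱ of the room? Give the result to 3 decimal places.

S = Σ Sᵢ = 4.5 + 198.3 + 8.4 + 10.8 + 15.1 + 272.3 + 198.3 = 707.7 m².
Σ(Sᵢαᵢ) = 4.5*0.34 + 198.3*0.03 + 8.4*0.02 + 10.8*0.01 + 15.1*0.09 + 272.3*0.02 + 198.3*0.03 = 20.509.
ᾱ = A/S = 0.029.

0.029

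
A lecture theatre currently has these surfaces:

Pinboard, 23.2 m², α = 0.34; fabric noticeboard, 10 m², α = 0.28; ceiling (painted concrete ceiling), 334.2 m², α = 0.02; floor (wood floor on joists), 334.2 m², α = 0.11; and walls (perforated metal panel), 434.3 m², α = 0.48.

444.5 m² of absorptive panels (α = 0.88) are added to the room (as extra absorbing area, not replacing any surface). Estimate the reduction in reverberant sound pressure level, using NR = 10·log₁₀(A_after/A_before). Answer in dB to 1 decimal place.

Total absorption A_before = 23.2·0.34 + 10·0.28 + 334.2·0.02 + 334.2·0.11 + 434.3·0.48
  = 7.888 + 2.800 + 6.684 + 36.762 + 208.464 = 262.598 m² sabins.
Added absorption = 444.5 × 0.88 = 391.160 sabins.
New total A_after = 653.758 sabins.
Reduction = 10 log₁₀(A_after/A_before) = 10 log₁₀(2.4896) = 4.0 dB.

4.0 dB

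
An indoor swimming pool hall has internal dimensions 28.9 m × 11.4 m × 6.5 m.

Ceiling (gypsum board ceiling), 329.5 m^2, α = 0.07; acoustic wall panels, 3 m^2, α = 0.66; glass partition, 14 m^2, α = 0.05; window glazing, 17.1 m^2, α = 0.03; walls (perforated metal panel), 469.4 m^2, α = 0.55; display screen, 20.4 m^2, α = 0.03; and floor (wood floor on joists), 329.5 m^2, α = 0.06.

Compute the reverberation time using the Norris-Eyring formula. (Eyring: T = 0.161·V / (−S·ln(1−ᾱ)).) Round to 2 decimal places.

0.98 s

S = Σ Sᵢ = 1182.9 m^2.
Σ(Sᵢαᵢ) = 329.5·0.07 + 3·0.66 + 14·0.05 + 17.1·0.03 + 469.4·0.55 + 20.4·0.03 + 329.5·0.06 = 304.810.
Mean coefficient ᾱ = A/S = 0.2577.
−S·ln(1−ᾱ) = −1182.9 × ln(1 − 0.2577) = 352.506.
V = 28.9 × 11.4 × 6.5 = 2141.49 m³.
RT60 = 0.161 × 2141.49 / 352.506 = 0.98 s.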